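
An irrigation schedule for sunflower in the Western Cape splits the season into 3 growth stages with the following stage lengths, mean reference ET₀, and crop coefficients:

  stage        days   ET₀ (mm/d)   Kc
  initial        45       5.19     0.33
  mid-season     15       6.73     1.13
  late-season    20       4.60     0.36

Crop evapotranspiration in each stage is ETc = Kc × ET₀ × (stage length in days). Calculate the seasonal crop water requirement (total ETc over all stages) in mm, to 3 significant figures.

224 mm

initial: 0.33 × 5.19 × 45 = 77.07 mm
mid-season: 1.13 × 6.73 × 15 = 114.07 mm
late-season: 0.36 × 4.60 × 20 = 33.12 mm
Seasonal total = 224.26 mm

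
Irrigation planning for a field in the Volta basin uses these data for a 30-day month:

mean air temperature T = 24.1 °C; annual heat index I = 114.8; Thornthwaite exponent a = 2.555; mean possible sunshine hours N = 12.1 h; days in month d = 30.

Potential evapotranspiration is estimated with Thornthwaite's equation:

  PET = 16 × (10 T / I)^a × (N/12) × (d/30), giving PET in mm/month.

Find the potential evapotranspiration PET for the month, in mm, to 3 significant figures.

10T/I = 10 × 24.1 / 114.8 = 2.0993
(10T/I)^a = 2.0993^2.555 = 6.6512
Uncorrected PET = 16 × 6.6512 = 106.419 mm
Correction = (N/12)(d/30) = (12.1/12)(30/30) = 1.0083
PET = 106.419 × 1.0083 = 107.302 mm/month

107 mm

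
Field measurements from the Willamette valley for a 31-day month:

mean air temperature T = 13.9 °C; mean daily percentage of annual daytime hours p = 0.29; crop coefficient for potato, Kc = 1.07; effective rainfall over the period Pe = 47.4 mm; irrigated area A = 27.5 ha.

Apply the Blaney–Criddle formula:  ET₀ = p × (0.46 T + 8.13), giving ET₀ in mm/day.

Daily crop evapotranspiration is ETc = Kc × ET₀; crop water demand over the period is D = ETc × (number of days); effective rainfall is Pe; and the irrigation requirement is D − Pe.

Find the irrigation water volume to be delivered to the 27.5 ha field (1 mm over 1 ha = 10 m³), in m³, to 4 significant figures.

ET₀ = 0.29 × (0.46 × 13.9 + 8.13) = 0.29 × 14.524 = 4.2120 mm/d
ETc = Kc × ET₀ = 1.07 × 4.2120 = 4.5068 mm/d
Crop demand D = ETc × 31 d = 4.5068 × 31 = 139.711 mm
D − Pe = 139.711 − 47.4 = 92.311 mm
Volume = 92.311 mm × 27.5 ha × 10 = 25385.5 m³

25390 m³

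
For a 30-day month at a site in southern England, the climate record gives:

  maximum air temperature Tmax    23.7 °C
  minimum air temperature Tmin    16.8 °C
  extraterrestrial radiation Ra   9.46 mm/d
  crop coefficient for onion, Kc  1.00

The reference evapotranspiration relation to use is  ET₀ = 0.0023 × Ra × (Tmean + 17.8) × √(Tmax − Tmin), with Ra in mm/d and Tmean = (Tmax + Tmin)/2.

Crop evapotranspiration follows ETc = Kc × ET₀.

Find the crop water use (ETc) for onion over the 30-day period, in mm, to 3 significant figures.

Tmean = (23.7 + 16.8)/2 = 20.25 °C
ET₀ = 0.0023 × 9.46 × (20.25 + 17.8) × √6.9 = 0.0023 × 9.46 × 38.05 × 2.6268 = 2.1747 mm/d
ETc = Kc × ET₀ = 1.00 × 2.1747 = 2.1747 mm/d
Over 30 days: 2.1747 × 30 = 65.241 mm

65.2 mm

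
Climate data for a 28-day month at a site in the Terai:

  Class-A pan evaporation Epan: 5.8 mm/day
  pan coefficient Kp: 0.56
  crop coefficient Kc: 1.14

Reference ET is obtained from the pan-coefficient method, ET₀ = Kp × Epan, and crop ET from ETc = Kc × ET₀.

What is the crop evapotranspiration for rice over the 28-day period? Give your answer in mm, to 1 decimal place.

ET₀ = 0.56 × 5.8 = 3.2480 mm/d
ETc = Kc × ET₀ = 1.14 × 3.2480 = 3.7027 mm/d
Over 28 days: 3.7027 × 28 = 103.676 mm

103.7 mm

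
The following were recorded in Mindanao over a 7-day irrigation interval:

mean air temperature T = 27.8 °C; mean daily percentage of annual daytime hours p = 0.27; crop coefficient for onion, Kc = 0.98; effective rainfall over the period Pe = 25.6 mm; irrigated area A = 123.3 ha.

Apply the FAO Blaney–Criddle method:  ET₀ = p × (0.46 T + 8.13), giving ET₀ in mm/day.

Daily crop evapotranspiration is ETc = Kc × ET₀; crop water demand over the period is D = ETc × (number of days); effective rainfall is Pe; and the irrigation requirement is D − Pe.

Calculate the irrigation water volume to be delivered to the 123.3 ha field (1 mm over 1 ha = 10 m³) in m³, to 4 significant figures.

16210 m³

ET₀ = 0.27 × (0.46 × 27.8 + 8.13) = 0.27 × 20.918 = 5.6479 mm/d
ETc = Kc × ET₀ = 0.98 × 5.6479 = 5.5349 mm/d
Crop demand D = ETc × 7 d = 5.5349 × 7 = 38.744 mm
D − Pe = 38.744 − 25.6 = 13.144 mm
Volume = 13.144 mm × 123.3 ha × 10 = 16206.6 m³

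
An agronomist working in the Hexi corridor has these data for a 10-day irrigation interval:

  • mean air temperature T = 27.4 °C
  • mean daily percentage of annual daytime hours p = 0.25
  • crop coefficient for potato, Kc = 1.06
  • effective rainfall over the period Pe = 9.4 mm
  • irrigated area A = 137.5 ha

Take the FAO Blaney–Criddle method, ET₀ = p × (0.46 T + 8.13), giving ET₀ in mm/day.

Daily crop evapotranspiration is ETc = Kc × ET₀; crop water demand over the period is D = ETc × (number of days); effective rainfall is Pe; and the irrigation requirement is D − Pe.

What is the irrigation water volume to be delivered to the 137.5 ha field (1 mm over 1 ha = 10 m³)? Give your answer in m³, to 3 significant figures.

ET₀ = 0.25 × (0.46 × 27.4 + 8.13) = 0.25 × 20.734 = 5.1835 mm/d
ETc = Kc × ET₀ = 1.06 × 5.1835 = 5.4945 mm/d
Crop demand D = ETc × 10 d = 5.4945 × 10 = 54.945 mm
D − Pe = 54.945 − 9.4 = 45.545 mm
Volume = 45.545 mm × 137.5 ha × 10 = 62624.4 m³

62600 m³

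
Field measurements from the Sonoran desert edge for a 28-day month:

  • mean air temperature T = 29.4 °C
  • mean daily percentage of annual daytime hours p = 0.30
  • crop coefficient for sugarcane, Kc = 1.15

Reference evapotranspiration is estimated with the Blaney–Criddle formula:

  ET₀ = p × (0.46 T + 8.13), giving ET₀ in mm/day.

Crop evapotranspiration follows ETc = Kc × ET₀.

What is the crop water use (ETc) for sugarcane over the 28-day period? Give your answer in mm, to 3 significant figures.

209 mm

ET₀ = 0.30 × (0.46 × 29.4 + 8.13) = 0.30 × 21.654 = 6.4962 mm/d
ETc = Kc × ET₀ = 1.15 × 6.4962 = 7.4706 mm/d
Over 28 days: 7.4706 × 28 = 209.177 mm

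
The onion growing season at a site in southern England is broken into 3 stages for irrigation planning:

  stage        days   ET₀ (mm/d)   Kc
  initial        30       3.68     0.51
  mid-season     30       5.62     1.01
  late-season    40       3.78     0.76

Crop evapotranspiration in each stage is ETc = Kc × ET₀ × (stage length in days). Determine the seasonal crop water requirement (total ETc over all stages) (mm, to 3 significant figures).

initial: 0.51 × 3.68 × 30 = 56.30 mm
mid-season: 1.01 × 5.62 × 30 = 170.29 mm
late-season: 0.76 × 3.78 × 40 = 114.91 mm
Seasonal total = 341.50 mm

342 mm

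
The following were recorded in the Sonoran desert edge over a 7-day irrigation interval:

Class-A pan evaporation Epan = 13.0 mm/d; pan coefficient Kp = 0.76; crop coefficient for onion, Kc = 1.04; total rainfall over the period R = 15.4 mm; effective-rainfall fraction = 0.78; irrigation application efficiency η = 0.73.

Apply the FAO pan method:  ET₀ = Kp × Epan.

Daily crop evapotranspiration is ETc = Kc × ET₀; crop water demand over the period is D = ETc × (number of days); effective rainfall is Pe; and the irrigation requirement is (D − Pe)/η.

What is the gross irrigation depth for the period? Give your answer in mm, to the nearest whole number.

82 mm

ET₀ = 0.76 × 13.0 = 9.8800 mm/d
ETc = Kc × ET₀ = 1.04 × 9.8800 = 10.2752 mm/d
Crop demand D = ETc × 7 d = 10.2752 × 7 = 71.926 mm
Pe = 0.78 × 15.4 = 12.012 mm
D − Pe = 71.926 − 12.012 = 59.914 mm
Gross irrigation = 59.914 / 0.73 = 82.074 mm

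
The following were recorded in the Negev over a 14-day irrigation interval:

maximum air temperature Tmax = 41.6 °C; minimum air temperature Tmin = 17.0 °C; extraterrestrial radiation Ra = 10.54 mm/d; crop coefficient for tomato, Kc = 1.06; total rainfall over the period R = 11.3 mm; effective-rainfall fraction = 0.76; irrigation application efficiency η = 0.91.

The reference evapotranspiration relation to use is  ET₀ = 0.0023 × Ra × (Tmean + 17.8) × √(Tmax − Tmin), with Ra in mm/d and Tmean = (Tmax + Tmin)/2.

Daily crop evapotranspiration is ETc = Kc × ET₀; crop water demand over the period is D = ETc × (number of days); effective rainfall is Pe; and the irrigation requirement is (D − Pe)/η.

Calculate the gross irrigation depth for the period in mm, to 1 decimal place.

Tmean = (41.6 + 17.0)/2 = 29.30 °C
ET₀ = 0.0023 × 10.54 × (29.30 + 17.8) × √24.6 = 0.0023 × 10.54 × 47.10 × 4.9598 = 5.6631 mm/d
ETc = Kc × ET₀ = 1.06 × 5.6631 = 6.0029 mm/d
Crop demand D = ETc × 14 d = 6.0029 × 14 = 84.041 mm
Pe = 0.76 × 11.3 = 8.588 mm
D − Pe = 84.041 − 8.588 = 75.453 mm
Gross irrigation = 75.453 / 0.91 = 82.915 mm

82.9 mm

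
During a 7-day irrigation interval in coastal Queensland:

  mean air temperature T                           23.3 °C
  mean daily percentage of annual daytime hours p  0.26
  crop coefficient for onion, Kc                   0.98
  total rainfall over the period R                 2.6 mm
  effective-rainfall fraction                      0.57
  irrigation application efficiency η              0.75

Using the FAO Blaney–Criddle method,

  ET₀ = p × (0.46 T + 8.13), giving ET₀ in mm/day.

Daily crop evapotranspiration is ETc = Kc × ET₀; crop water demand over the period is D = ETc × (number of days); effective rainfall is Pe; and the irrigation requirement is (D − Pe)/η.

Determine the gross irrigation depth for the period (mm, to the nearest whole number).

ET₀ = 0.26 × (0.46 × 23.3 + 8.13) = 0.26 × 18.848 = 4.9005 mm/d
ETc = Kc × ET₀ = 0.98 × 4.9005 = 4.8025 mm/d
Crop demand D = ETc × 7 d = 4.8025 × 7 = 33.618 mm
Pe = 0.57 × 2.6 = 1.482 mm
D − Pe = 33.618 − 1.482 = 32.136 mm
Gross irrigation = 32.136 / 0.75 = 42.848 mm

43 mm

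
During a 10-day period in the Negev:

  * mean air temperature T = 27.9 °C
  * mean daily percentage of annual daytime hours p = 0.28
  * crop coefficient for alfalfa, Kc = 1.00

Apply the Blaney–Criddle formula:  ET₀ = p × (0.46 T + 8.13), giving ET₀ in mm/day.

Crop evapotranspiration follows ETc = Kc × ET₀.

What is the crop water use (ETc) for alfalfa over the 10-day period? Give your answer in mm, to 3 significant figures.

58.7 mm

ET₀ = 0.28 × (0.46 × 27.9 + 8.13) = 0.28 × 20.964 = 5.8699 mm/d
ETc = Kc × ET₀ = 1.00 × 5.8699 = 5.8699 mm/d
Over 10 days: 5.8699 × 10 = 58.699 mm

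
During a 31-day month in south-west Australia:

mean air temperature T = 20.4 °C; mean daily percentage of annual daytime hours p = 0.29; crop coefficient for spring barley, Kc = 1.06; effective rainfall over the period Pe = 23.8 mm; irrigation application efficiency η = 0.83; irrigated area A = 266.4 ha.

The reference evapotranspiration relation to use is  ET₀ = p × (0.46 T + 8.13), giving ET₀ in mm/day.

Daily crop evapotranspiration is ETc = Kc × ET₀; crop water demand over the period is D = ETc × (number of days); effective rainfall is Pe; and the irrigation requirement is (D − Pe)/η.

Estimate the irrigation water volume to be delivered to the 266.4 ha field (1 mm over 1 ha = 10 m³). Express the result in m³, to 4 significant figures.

459300 m³

ET₀ = 0.29 × (0.46 × 20.4 + 8.13) = 0.29 × 17.514 = 5.0791 mm/d
ETc = Kc × ET₀ = 1.06 × 5.0791 = 5.3838 mm/d
Crop demand D = ETc × 31 d = 5.3838 × 31 = 166.898 mm
D − Pe = 166.898 − 23.8 = 143.098 mm
Gross irrigation = 143.098 / 0.83 = 172.407 mm
Volume = 172.407 mm × 266.4 ha × 10 = 459292.2 m³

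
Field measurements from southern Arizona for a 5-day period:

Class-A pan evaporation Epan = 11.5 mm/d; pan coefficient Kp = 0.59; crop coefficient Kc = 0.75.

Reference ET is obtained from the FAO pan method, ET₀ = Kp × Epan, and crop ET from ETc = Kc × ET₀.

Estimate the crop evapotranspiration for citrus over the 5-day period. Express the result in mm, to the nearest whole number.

25 mm

ET₀ = 0.59 × 11.5 = 6.7850 mm/d
ETc = Kc × ET₀ = 0.75 × 6.7850 = 5.0888 mm/d
Over 5 days: 5.0888 × 5 = 25.444 mm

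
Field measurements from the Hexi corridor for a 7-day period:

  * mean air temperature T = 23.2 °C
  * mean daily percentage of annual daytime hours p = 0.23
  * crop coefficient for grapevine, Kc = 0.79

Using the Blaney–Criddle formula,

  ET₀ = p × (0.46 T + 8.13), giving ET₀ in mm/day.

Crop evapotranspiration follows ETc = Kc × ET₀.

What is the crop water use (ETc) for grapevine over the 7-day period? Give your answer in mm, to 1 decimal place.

23.9 mm

ET₀ = 0.23 × (0.46 × 23.2 + 8.13) = 0.23 × 18.802 = 4.3245 mm/d
ETc = Kc × ET₀ = 0.79 × 4.3245 = 3.4164 mm/d
Over 7 days: 3.4164 × 7 = 23.915 mm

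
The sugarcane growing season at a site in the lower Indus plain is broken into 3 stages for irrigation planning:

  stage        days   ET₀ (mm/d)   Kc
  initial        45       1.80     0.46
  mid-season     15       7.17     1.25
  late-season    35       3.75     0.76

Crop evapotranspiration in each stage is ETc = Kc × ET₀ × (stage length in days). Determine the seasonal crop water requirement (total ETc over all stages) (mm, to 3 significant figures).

271 mm

initial: 0.46 × 1.80 × 45 = 37.26 mm
mid-season: 1.25 × 7.17 × 15 = 134.44 mm
late-season: 0.76 × 3.75 × 35 = 99.75 mm
Seasonal total = 271.45 mm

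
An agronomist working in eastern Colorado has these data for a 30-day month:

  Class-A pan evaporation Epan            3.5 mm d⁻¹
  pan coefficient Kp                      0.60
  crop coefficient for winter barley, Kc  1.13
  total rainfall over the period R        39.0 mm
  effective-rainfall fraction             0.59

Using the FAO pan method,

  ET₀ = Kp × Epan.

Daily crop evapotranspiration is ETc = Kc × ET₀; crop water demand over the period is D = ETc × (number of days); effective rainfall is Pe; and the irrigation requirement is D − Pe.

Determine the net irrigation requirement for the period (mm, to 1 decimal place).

ET₀ = 0.60 × 3.5 = 2.1000 mm/d
ETc = Kc × ET₀ = 1.13 × 2.1000 = 2.3730 mm/d
Crop demand D = ETc × 30 d = 2.3730 × 30 = 71.190 mm
Pe = 0.59 × 39.0 = 23.010 mm
D − Pe = 71.190 − 23.010 = 48.180 mm

48.2 mm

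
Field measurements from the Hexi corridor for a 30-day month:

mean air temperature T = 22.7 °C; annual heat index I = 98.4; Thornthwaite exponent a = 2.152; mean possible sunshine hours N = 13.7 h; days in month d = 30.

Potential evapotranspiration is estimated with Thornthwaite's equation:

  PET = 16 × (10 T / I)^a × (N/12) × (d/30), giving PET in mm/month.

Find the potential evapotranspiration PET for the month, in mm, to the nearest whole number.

110 mm

10T/I = 10 × 22.7 / 98.4 = 2.3069
(10T/I)^a = 2.3069^2.152 = 6.0428
Uncorrected PET = 16 × 6.0428 = 96.685 mm
Correction = (N/12)(d/30) = (13.7/12)(30/30) = 1.1417
PET = 96.685 × 1.1417 = 110.385 mm/month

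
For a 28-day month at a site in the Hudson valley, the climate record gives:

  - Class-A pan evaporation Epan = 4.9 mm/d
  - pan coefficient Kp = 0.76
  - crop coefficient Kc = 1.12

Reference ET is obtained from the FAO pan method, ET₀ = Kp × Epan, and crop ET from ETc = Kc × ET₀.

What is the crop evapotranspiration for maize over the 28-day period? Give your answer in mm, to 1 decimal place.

116.8 mm

ET₀ = 0.76 × 4.9 = 3.7240 mm/d
ETc = Kc × ET₀ = 1.12 × 3.7240 = 4.1709 mm/d
Over 28 days: 4.1709 × 28 = 116.785 mm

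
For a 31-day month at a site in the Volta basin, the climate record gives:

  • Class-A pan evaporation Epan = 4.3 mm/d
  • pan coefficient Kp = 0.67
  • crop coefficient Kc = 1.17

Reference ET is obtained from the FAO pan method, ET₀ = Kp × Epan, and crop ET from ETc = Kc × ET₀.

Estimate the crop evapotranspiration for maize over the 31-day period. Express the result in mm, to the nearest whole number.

104 mm

ET₀ = 0.67 × 4.3 = 2.8810 mm/d
ETc = Kc × ET₀ = 1.17 × 2.8810 = 3.3708 mm/d
Over 31 days: 3.3708 × 31 = 104.495 mm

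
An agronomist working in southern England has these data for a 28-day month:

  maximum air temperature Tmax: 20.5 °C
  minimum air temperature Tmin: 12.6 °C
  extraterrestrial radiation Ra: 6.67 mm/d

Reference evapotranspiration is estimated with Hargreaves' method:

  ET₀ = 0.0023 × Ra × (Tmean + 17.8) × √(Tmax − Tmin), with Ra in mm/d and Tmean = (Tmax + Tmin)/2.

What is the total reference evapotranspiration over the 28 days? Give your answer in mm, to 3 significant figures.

Tmean = (20.5 + 12.6)/2 = 16.55 °C
ET₀ = 0.0023 × 6.67 × (16.55 + 17.8) × √7.9 = 0.0023 × 6.67 × 34.35 × 2.8107 = 1.4811 mm/d
Over 28 days: 1.4811 × 28 = 41.471 mm

41.5 mm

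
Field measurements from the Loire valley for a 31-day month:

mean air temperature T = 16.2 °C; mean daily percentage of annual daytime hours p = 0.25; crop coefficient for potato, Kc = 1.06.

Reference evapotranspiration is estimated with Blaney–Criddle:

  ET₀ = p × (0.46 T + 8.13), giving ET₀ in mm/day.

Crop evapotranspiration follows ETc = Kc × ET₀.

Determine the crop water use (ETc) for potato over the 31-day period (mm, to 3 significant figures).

128 mm

ET₀ = 0.25 × (0.46 × 16.2 + 8.13) = 0.25 × 15.582 = 3.8955 mm/d
ETc = Kc × ET₀ = 1.06 × 3.8955 = 4.1292 mm/d
Over 31 days: 4.1292 × 31 = 128.005 mm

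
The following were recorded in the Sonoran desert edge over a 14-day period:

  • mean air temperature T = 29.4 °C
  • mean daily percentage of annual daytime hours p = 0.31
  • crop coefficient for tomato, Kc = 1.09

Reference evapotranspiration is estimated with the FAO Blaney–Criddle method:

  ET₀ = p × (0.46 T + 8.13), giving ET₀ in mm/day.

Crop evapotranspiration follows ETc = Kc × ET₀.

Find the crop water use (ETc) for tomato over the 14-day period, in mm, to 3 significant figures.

102 mm

ET₀ = 0.31 × (0.46 × 29.4 + 8.13) = 0.31 × 21.654 = 6.7127 mm/d
ETc = Kc × ET₀ = 1.09 × 6.7127 = 7.3168 mm/d
Over 14 days: 7.3168 × 14 = 102.435 mm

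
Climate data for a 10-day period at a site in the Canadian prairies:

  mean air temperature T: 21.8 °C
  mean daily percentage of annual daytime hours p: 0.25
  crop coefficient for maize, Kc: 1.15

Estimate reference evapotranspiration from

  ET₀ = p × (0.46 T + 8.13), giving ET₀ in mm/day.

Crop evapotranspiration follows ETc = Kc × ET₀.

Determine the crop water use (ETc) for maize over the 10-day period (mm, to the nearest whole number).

52 mm

ET₀ = 0.25 × (0.46 × 21.8 + 8.13) = 0.25 × 18.158 = 4.5395 mm/d
ETc = Kc × ET₀ = 1.15 × 4.5395 = 5.2204 mm/d
Over 10 days: 5.2204 × 10 = 52.204 mm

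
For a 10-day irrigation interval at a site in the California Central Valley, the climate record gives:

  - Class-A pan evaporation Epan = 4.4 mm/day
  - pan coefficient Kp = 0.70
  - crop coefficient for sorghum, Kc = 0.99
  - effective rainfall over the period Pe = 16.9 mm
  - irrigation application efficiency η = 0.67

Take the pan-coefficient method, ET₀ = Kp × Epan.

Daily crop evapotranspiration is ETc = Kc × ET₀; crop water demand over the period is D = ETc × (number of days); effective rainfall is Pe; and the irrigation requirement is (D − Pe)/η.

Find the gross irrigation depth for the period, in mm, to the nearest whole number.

20 mm

ET₀ = 0.70 × 4.4 = 3.0800 mm/d
ETc = Kc × ET₀ = 0.99 × 3.0800 = 3.0492 mm/d
Crop demand D = ETc × 10 d = 3.0492 × 10 = 30.492 mm
D − Pe = 30.492 − 16.9 = 13.592 mm
Gross irrigation = 13.592 / 0.67 = 20.287 mm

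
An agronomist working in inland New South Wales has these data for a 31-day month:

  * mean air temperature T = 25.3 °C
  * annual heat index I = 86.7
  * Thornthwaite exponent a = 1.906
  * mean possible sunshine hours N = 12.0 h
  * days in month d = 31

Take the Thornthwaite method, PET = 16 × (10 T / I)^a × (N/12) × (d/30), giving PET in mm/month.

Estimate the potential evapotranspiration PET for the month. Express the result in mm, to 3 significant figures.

10T/I = 10 × 25.3 / 86.7 = 2.9181
(10T/I)^a = 2.9181^1.906 = 7.6998
Uncorrected PET = 16 × 7.6998 = 123.197 mm
Correction = (N/12)(d/30) = (12.0/12)(31/30) = 1.0333
PET = 123.197 × 1.0333 = 127.299 mm/month

127 mm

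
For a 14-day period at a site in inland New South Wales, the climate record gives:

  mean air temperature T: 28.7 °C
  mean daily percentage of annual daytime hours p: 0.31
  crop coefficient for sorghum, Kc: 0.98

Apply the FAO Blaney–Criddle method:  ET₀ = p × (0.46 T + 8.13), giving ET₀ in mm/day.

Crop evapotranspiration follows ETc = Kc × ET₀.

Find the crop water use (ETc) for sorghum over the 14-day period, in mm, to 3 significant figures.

90.7 mm

ET₀ = 0.31 × (0.46 × 28.7 + 8.13) = 0.31 × 21.332 = 6.6129 mm/d
ETc = Kc × ET₀ = 0.98 × 6.6129 = 6.4806 mm/d
Over 14 days: 6.4806 × 14 = 90.728 mm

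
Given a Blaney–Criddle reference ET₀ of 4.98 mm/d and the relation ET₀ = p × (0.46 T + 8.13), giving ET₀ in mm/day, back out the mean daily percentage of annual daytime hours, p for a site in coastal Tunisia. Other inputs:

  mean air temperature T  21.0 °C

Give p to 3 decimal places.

0.280

p = ET₀ / (0.46 T + 8.13) = 4.98 / (0.46 × 21.0 + 8.13) = 4.98 / 17.790 = 0.2799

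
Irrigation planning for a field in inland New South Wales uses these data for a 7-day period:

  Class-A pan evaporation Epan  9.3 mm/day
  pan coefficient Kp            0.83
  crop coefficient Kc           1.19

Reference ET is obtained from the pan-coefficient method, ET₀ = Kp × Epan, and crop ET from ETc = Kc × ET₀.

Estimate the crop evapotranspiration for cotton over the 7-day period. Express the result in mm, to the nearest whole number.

ET₀ = 0.83 × 9.3 = 7.7190 mm/d
ETc = Kc × ET₀ = 1.19 × 7.7190 = 9.1856 mm/d
Over 7 days: 9.1856 × 7 = 64.299 mm

64 mm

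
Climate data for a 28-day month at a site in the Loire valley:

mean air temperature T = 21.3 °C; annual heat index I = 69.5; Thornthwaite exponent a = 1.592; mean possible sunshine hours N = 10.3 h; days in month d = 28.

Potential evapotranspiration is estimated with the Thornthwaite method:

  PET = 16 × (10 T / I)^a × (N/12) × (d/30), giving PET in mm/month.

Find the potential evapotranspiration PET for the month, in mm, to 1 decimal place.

10T/I = 10 × 21.3 / 69.5 = 3.0647
(10T/I)^a = 3.0647^1.592 = 5.9474
Uncorrected PET = 16 × 5.9474 = 95.158 mm
Correction = (N/12)(d/30) = (10.3/12)(28/30) = 0.8011
PET = 95.158 × 0.8011 = 76.231 mm/month

76.2 mm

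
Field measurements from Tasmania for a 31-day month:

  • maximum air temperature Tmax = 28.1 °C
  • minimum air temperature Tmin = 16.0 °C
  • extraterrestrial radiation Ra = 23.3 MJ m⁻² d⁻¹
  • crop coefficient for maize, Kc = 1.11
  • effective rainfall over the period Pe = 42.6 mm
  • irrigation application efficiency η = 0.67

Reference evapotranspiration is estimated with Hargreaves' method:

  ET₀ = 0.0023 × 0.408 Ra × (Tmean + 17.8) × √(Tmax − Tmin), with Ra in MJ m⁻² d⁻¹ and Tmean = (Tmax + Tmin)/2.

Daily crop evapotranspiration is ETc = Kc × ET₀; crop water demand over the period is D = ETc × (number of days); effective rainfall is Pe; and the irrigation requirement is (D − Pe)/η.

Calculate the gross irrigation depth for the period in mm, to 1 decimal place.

Tmean = (28.1 + 16.0)/2 = 22.05 °C
0.408 Ra = 0.408 × 23.3 = 9.5064 mm/d equivalent
ET₀ = 0.0023 × 9.5064 × (22.05 + 17.8) × √12.1 = 0.0023 × 9.5064 × 39.85 × 3.4785 = 3.0308 mm/d
ETc = Kc × ET₀ = 1.11 × 3.0308 = 3.3642 mm/d
Crop demand D = ETc × 31 d = 3.3642 × 31 = 104.290 mm
D − Pe = 104.290 − 42.6 = 61.690 mm
Gross irrigation = 61.690 / 0.67 = 92.075 mm

92.1 mm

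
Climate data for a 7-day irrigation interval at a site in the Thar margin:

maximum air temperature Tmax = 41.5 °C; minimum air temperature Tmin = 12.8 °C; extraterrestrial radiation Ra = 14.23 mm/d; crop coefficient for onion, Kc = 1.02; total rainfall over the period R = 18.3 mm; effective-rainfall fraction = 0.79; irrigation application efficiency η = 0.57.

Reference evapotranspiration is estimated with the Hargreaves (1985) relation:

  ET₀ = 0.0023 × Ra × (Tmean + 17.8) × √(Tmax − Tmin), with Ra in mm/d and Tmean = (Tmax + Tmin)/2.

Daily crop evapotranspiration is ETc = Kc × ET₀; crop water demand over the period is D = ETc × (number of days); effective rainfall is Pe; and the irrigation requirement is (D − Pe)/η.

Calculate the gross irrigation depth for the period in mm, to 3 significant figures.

Tmean = (41.5 + 12.8)/2 = 27.15 °C
ET₀ = 0.0023 × 14.23 × (27.15 + 17.8) × √28.7 = 0.0023 × 14.23 × 44.95 × 5.3572 = 7.8813 mm/d
ETc = Kc × ET₀ = 1.02 × 7.8813 = 8.0389 mm/d
Crop demand D = ETc × 7 d = 8.0389 × 7 = 56.272 mm
Pe = 0.79 × 18.3 = 14.457 mm
D − Pe = 56.272 − 14.457 = 41.815 mm
Gross irrigation = 41.815 / 0.57 = 73.360 mm

73.4 mm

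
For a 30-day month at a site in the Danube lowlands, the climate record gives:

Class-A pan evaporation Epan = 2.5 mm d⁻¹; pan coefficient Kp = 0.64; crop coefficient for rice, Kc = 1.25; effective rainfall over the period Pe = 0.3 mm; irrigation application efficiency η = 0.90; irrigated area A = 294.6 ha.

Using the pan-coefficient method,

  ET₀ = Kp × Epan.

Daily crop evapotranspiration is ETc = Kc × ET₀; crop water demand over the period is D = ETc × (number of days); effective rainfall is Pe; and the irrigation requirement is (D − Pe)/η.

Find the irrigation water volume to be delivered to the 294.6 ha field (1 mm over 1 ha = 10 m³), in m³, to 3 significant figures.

ET₀ = 0.64 × 2.5 = 1.6000 mm/d
ETc = Kc × ET₀ = 1.25 × 1.6000 = 2.0000 mm/d
Crop demand D = ETc × 30 d = 2.0000 × 30 = 60.000 mm
D − Pe = 60.000 − 0.3 = 59.700 mm
Gross irrigation = 59.700 / 0.90 = 66.333 mm
Volume = 66.333 mm × 294.6 ha × 10 = 195417.0 m³

195000 m³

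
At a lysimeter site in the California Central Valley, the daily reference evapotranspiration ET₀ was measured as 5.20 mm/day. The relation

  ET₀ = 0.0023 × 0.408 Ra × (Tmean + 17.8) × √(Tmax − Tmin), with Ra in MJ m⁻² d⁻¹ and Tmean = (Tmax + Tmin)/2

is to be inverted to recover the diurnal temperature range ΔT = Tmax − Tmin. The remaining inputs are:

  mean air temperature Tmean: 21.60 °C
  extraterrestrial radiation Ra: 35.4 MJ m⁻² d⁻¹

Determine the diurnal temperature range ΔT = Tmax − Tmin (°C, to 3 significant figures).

15.8 °C

√ΔT = ET₀ / [0.0023 × 0.408 × Ra × (Tmean+17.8)] = 5.20 / (0.0023 × 14.4432 × 39.40) = 3.9730
ΔT = 3.9730² = 15.785 °C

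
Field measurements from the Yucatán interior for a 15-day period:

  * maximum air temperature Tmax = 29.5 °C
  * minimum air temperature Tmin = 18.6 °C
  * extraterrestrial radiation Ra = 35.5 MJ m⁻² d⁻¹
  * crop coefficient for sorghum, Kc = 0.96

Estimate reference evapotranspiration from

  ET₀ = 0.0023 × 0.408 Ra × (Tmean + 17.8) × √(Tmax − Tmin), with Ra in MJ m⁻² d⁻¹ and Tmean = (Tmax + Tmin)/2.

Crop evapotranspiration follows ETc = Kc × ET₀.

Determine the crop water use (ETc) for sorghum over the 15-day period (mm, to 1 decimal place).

66.3 mm

Tmean = (29.5 + 18.6)/2 = 24.05 °C
0.408 Ra = 0.408 × 35.5 = 14.4840 mm/d equivalent
ET₀ = 0.0023 × 14.4840 × (24.05 + 17.8) × √10.9 = 0.0023 × 14.4840 × 41.85 × 3.3015 = 4.6028 mm/d
ETc = Kc × ET₀ = 0.96 × 4.6028 = 4.4187 mm/d
Over 15 days: 4.4187 × 15 = 66.281 mm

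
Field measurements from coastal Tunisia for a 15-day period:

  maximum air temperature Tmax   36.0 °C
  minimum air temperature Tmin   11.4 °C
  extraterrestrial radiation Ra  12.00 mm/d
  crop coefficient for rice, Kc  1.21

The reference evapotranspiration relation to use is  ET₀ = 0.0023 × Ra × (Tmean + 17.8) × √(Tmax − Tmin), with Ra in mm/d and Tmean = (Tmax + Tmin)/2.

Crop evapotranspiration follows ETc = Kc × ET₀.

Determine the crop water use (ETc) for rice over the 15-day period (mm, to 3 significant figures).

Tmean = (36.0 + 11.4)/2 = 23.70 °C
ET₀ = 0.0023 × 12.00 × (23.70 + 17.8) × √24.6 = 0.0023 × 12.00 × 41.50 × 4.9598 = 5.6810 mm/d
ETc = Kc × ET₀ = 1.21 × 5.6810 = 6.8740 mm/d
Over 15 days: 6.8740 × 15 = 103.110 mm

103 mm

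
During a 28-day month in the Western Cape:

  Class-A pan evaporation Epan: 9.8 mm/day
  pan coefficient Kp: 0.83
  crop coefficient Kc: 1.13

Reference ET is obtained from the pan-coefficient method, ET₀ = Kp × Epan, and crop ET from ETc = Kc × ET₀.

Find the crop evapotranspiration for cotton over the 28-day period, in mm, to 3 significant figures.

ET₀ = 0.83 × 9.8 = 8.1340 mm/d
ETc = Kc × ET₀ = 1.13 × 8.1340 = 9.1914 mm/d
Over 28 days: 9.1914 × 28 = 257.359 mm

257 mm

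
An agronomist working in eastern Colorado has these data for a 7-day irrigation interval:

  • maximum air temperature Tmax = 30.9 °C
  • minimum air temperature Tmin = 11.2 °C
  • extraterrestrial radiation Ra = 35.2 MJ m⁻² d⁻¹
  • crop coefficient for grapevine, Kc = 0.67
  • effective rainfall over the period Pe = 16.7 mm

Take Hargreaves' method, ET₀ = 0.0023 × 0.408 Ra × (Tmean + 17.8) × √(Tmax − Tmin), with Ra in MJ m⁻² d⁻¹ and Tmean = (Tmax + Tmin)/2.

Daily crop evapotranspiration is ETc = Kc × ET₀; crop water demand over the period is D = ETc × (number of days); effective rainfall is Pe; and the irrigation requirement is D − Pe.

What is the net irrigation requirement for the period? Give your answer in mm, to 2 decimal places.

Tmean = (30.9 + 11.2)/2 = 21.05 °C
0.408 Ra = 0.408 × 35.2 = 14.3616 mm/d equivalent
ET₀ = 0.0023 × 14.3616 × (21.05 + 17.8) × √19.7 = 0.0023 × 14.3616 × 38.85 × 4.4385 = 5.6958 mm/d
ETc = Kc × ET₀ = 0.67 × 5.6958 = 3.8162 mm/d
Crop demand D = ETc × 7 d = 3.8162 × 7 = 26.713 mm
D − Pe = 26.713 − 16.7 = 10.013 mm

10.01 mm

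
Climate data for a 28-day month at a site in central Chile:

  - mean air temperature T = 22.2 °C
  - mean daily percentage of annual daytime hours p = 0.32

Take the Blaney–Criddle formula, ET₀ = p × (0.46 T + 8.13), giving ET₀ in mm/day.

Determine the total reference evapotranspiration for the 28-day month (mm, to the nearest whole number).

164 mm

ET₀ = 0.32 × (0.46 × 22.2 + 8.13) = 0.32 × 18.342 = 5.8694 mm/d
Monthly total = 5.8694 × 28 = 164.343 mm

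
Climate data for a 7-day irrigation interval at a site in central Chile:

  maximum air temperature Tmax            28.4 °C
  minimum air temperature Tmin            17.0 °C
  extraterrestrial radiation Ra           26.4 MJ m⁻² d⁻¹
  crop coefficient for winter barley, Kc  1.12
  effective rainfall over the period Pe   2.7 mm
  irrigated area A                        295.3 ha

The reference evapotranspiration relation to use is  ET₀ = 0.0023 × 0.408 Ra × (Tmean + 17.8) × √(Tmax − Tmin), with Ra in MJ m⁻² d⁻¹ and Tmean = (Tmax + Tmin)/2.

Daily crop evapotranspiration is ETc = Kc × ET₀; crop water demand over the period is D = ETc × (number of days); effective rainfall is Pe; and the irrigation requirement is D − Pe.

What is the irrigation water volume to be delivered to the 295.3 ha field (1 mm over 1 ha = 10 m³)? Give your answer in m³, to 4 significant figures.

Tmean = (28.4 + 17.0)/2 = 22.70 °C
0.408 Ra = 0.408 × 26.4 = 10.7712 mm/d equivalent
ET₀ = 0.0023 × 10.7712 × (22.70 + 17.8) × √11.4 = 0.0023 × 10.7712 × 40.50 × 3.3764 = 3.3877 mm/d
ETc = Kc × ET₀ = 1.12 × 3.3877 = 3.7942 mm/d
Crop demand D = ETc × 7 d = 3.7942 × 7 = 26.559 mm
D − Pe = 26.559 − 2.7 = 23.859 mm
Volume = 23.859 mm × 295.3 ha × 10 = 70455.6 m³

70460 m³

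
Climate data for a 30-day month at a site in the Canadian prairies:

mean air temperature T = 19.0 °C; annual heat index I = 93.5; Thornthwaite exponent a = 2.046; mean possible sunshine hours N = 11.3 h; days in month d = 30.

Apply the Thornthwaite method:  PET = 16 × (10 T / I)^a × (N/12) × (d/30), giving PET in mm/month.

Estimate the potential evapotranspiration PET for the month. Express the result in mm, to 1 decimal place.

64.3 mm

10T/I = 10 × 19.0 / 93.5 = 2.0321
(10T/I)^a = 2.0321^2.046 = 4.2663
Uncorrected PET = 16 × 4.2663 = 68.261 mm
Correction = (N/12)(d/30) = (11.3/12)(30/30) = 0.9417
PET = 68.261 × 0.9417 = 64.281 mm/month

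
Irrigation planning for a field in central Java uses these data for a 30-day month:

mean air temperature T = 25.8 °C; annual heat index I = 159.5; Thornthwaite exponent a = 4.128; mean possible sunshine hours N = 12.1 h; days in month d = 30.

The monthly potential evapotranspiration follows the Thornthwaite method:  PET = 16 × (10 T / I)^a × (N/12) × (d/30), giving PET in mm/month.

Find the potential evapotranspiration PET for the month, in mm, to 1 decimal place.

10T/I = 10 × 25.8 / 159.5 = 1.6176
(10T/I)^a = 1.6176^4.128 = 7.2815
Uncorrected PET = 16 × 7.2815 = 116.504 mm
Correction = (N/12)(d/30) = (12.1/12)(30/30) = 1.0083
PET = 116.504 × 1.0083 = 117.471 mm/month

117.5 mm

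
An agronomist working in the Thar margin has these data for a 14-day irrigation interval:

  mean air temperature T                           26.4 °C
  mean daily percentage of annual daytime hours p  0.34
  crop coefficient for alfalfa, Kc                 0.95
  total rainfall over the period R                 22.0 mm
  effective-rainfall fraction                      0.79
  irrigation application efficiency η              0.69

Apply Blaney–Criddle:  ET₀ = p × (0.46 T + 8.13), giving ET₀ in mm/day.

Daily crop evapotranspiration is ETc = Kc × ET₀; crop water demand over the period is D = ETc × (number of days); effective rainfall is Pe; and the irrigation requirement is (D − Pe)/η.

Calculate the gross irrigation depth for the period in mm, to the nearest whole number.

ET₀ = 0.34 × (0.46 × 26.4 + 8.13) = 0.34 × 20.274 = 6.8932 mm/d
ETc = Kc × ET₀ = 0.95 × 6.8932 = 6.5485 mm/d
Crop demand D = ETc × 14 d = 6.5485 × 14 = 91.679 mm
Pe = 0.79 × 22.0 = 17.380 mm
D − Pe = 91.679 − 17.380 = 74.299 mm
Gross irrigation = 74.299 / 0.69 = 107.680 mm

108 mm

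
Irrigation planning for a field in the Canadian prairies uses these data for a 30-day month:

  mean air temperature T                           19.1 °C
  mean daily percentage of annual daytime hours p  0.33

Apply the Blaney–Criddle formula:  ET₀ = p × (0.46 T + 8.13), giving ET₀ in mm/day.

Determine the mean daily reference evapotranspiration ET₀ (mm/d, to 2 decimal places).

5.58 mm/d

ET₀ = 0.33 × (0.46 × 19.1 + 8.13) = 0.33 × 16.916 = 5.5823 mm/d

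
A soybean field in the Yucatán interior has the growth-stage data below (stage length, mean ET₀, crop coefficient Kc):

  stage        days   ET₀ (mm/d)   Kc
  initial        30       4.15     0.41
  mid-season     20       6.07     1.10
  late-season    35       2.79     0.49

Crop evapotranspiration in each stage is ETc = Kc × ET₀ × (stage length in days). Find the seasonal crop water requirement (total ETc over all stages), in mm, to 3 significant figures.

232 mm

initial: 0.41 × 4.15 × 30 = 51.05 mm
mid-season: 1.10 × 6.07 × 20 = 133.54 mm
late-season: 0.49 × 2.79 × 35 = 47.85 mm
Seasonal total = 232.44 mm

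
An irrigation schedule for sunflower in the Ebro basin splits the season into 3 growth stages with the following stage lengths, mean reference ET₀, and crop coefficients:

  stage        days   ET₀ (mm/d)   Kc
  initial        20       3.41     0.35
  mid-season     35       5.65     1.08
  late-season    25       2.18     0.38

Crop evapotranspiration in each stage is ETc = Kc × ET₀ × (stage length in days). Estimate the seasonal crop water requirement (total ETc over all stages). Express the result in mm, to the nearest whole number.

initial: 0.35 × 3.41 × 20 = 23.87 mm
mid-season: 1.08 × 5.65 × 35 = 213.57 mm
late-season: 0.38 × 2.18 × 25 = 20.71 mm
Seasonal total = 258.15 mm

258 mm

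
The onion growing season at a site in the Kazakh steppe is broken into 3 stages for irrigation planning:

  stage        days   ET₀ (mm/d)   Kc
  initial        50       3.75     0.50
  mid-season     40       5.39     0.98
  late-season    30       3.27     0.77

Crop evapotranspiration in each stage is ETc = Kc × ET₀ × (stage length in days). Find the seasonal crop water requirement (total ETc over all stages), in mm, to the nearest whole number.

381 mm

initial: 0.50 × 3.75 × 50 = 93.75 mm
mid-season: 0.98 × 5.39 × 40 = 211.29 mm
late-season: 0.77 × 3.27 × 30 = 75.54 mm
Seasonal total = 380.58 mm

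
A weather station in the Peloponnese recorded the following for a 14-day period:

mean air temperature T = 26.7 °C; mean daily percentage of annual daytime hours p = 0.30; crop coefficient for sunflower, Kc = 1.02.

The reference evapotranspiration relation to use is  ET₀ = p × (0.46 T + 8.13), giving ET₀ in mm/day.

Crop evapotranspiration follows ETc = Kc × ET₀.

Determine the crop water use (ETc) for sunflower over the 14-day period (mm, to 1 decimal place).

ET₀ = 0.30 × (0.46 × 26.7 + 8.13) = 0.30 × 20.412 = 6.1236 mm/d
ETc = Kc × ET₀ = 1.02 × 6.1236 = 6.2461 mm/d
Over 14 days: 6.2461 × 14 = 87.445 mm

87.4 mm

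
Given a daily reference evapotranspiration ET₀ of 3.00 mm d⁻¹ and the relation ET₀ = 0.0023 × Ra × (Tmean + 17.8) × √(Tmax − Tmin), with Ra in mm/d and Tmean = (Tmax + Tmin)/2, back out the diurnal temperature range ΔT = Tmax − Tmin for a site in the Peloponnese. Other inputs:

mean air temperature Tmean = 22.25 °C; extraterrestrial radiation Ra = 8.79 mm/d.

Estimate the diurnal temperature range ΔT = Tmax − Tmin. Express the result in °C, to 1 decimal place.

√ΔT = ET₀ / [0.0023 × Ra × (Tmean+17.8)] = 3.00 / (0.0023 × 8.79 × 40.05) = 3.7051
ΔT = 3.7051² = 13.728 °C

13.7 °C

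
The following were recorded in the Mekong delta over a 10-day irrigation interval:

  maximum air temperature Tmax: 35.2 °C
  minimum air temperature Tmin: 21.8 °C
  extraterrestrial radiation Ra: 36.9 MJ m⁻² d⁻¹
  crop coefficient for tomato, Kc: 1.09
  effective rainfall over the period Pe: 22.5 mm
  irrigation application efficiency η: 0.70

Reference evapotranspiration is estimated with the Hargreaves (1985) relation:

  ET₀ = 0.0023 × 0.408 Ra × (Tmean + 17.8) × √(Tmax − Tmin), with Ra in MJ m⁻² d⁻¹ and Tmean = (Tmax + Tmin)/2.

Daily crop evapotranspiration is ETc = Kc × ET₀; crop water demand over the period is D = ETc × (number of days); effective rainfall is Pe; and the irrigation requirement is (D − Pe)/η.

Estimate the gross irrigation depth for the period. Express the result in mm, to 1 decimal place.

59.2 mm

Tmean = (35.2 + 21.8)/2 = 28.50 °C
0.408 Ra = 0.408 × 36.9 = 15.0552 mm/d equivalent
ET₀ = 0.0023 × 15.0552 × (28.50 + 17.8) × √13.4 = 0.0023 × 15.0552 × 46.30 × 3.6606 = 5.8688 mm/d
ETc = Kc × ET₀ = 1.09 × 5.8688 = 6.3970 mm/d
Crop demand D = ETc × 10 d = 6.3970 × 10 = 63.970 mm
D − Pe = 63.970 − 22.5 = 41.470 mm
Gross irrigation = 41.470 / 0.70 = 59.243 mm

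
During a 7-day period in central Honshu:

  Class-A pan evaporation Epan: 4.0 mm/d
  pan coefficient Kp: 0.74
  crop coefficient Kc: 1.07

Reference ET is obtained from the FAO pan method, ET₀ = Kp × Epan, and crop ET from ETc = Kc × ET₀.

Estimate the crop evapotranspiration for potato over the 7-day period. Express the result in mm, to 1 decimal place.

ET₀ = 0.74 × 4.0 = 2.9600 mm/d
ETc = Kc × ET₀ = 1.07 × 2.9600 = 3.1672 mm/d
Over 7 days: 3.1672 × 7 = 22.170 mm

22.2 mm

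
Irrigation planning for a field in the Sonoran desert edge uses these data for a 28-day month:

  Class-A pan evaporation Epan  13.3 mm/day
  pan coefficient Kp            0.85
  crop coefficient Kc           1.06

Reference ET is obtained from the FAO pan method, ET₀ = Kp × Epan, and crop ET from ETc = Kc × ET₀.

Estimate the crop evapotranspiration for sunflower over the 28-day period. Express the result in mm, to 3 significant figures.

ET₀ = 0.85 × 13.3 = 11.3050 mm/d
ETc = Kc × ET₀ = 1.06 × 11.3050 = 11.9833 mm/d
Over 28 days: 11.9833 × 28 = 335.532 mm

336 mm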